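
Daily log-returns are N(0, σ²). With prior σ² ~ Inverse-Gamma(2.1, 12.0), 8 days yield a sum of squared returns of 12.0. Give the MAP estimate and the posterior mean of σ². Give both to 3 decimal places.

σ²_MAP = 2.535, E[σ²|data] = 3.529

Posterior: Inverse-Gamma(shape = 2.1+8/2 = 6.1, scale = 12.0+12.0/2 = 18.0).
Mode = β/(α+1) = 18.0/7.1 = 2.535.
Mean = β/(α−1) = 18.0/5.1 = 3.529.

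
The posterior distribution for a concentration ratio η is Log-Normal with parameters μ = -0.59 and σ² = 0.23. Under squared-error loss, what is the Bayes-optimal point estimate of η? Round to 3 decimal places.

0.622

Mode = exp(μ − σ²) = exp(-0.82) = 0.440.
Mean = exp(μ + σ²/2) = exp(-0.475) = 0.622.
Squared-error loss ⇒ the optimal estimator is the posterior mean.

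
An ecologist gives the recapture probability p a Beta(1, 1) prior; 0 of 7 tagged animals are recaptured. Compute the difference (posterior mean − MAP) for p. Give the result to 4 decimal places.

0.1111

Posterior: Beta(1+0, 1+7) = Beta(1, 8).
Since α = 1 ≤ 1 and β > 1, the Beta density is monotone decreasing on [0,1]; the mode is at 0.
Mean = 1/(1+8) = 0.1111.
Difference = 0.1111 − 0.0000 = 0.1111.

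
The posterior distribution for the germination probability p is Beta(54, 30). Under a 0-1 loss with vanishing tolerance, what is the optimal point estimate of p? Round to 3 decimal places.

Mode = (54−1)/(54+30−2) = 53/82 = 0.646.
Mean = 54/(54+30) = 54/84 = 0.643.
This is the posterior mode — the MAP estimate.

0.646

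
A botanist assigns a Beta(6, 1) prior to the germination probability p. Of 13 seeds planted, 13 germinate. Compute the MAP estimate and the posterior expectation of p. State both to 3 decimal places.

MAP estimate = 1.000, posterior expectation = 0.950

Posterior: Beta(6+13, 1+0) = Beta(19, 1).
Since β = 1 ≤ 1 and α > 1, the Beta density is monotone increasing on [0,1]; the mode is at 1.
Mean = 19/(19+1) = 0.950.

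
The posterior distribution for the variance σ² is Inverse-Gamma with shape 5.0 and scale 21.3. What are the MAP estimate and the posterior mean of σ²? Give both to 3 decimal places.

σ²_MAP = 3.550, E[σ²|data] = 5.325

Mode = β/(α+1) = 21.3/6.0 = 3.550.
Mean = β/(α−1) = 21.3/4.0 = 5.325.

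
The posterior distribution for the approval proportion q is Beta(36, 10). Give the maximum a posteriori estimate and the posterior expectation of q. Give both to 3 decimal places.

q_MAP = 0.795, E[q|data] = 0.783

Mode = (36−1)/(36+10−2) = 35/44 = 0.795.
Mean = 36/(36+10) = 36/46 = 0.783.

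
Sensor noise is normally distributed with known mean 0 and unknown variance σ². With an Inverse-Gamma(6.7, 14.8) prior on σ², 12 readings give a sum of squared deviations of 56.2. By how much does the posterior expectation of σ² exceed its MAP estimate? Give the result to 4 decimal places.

Posterior: Inverse-Gamma(shape = 6.7+12/2 = 12.7, scale = 14.8+56.2/2 = 42.9).
Mode = β/(α+1) = 42.9/13.7 = 3.1314.
Mean = β/(α−1) = 42.9/11.7 = 3.6667.
Difference = 3.6667 − 3.1314 = 0.5353.

0.5353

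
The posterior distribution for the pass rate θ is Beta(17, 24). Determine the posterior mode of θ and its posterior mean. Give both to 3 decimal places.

Mode = (17−1)/(17+24−2) = 16/39 = 0.410.
Mean = 17/(17+24) = 17/41 = 0.415.
The mean is pulled above the mode by the posterior's right skew.

MAP = 0.410, posterior mean = 0.415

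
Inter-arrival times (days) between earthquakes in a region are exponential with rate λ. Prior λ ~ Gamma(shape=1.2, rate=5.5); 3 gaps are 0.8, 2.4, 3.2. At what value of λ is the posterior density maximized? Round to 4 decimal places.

Σ times = 6.4. Posterior: Gamma(shape = 1.2+3 = 4.2, rate = 5.5+6.4 = 11.9).
Mode = (α−1)/β = 3.2/11.9 = 0.2689.
Mean = α/β = 4.2/11.9 = 0.3529.
This is the posterior mode — the MAP estimate.

0.2689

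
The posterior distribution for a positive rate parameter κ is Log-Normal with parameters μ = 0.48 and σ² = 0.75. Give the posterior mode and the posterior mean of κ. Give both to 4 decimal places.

Mode = exp(μ − σ²) = exp(-0.27) = 0.7634.
Mean = exp(μ + σ²/2) = exp(0.855) = 2.3514.

MAP = 0.7634; posterior mean = 2.3514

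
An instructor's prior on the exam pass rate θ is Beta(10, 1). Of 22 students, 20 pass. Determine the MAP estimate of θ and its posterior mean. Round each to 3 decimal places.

Posterior: Beta(10+20, 1+2) = Beta(30, 3).
Mode = (30−1)/(30+3−2) = 29/31 = 0.935.
Mean = 30/(30+3) = 30/33 = 0.909.
Mode > mean: the posterior has a left tail.

MAP = 0.935, posterior mean = 0.909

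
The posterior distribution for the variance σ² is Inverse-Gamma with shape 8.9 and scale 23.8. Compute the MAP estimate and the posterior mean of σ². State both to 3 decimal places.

Mode = β/(α+1) = 23.8/9.9 = 2.404.
Mean = β/(α−1) = 23.8/7.9 = 3.013.

MAP = 2.404; posterior mean = 3.013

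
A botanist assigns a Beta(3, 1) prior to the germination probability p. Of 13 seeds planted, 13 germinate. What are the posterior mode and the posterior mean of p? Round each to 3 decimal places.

posterior mode = 1.000, posterior mean = 0.941

Posterior: Beta(3+13, 1+0) = Beta(16, 1).
Since β = 1 ≤ 1 and α > 1, the Beta density is monotone increasing on [0,1]; the mode is at 1.
Mean = 16/(16+1) = 0.941.
The posterior is left-skewed, so the mode exceeds the mean.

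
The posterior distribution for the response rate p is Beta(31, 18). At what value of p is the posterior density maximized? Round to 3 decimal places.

Mode = (31−1)/(31+18−2) = 30/47 = 0.638.
Mean = 31/(31+18) = 31/49 = 0.633.
This is the posterior mode — the MAP estimate.

0.638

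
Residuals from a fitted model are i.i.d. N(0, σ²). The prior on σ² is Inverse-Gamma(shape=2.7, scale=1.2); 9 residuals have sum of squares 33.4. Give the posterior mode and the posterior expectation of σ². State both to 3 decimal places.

Posterior: Inverse-Gamma(shape = 2.7+9/2 = 7.2, scale = 1.2+33.4/2 = 17.9).
Mode = β/(α+1) = 17.9/8.2 = 2.183.
Mean = β/(α−1) = 17.9/6.2 = 2.887.
The posterior is right-skewed, so the mean exceeds the mode.

MAP: 2.183. Posterior mean: 2.887.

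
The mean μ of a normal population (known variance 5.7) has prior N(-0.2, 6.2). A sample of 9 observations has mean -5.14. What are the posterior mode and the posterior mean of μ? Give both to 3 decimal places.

Posterior for μ is Normal. Precision-weighted mean: (1/6.2·-0.2 + 9/5.7·-5.14) / (1/6.2 + 9/5.7) = -4.682.
A Normal posterior is symmetric, so mode = mean.

μ_MAP = -4.682, E[μ|data] = -4.682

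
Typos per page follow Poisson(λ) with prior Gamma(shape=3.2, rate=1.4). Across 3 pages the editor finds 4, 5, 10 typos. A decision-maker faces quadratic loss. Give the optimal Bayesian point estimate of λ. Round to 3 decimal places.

5.045

Σ counts = 19. Posterior: Gamma(shape = 3.2+19 = 22.2, rate = 1.4+3 = 4.4).
Mode = (α−1)/β = 21.2/4.4 = 4.818.
Mean = α/β = 22.2/4.4 = 5.045.
Quadratic loss ⇒ the optimal estimator is the posterior mean.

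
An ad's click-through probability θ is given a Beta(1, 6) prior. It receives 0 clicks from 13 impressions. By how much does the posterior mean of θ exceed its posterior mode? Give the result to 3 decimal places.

Posterior: Beta(1+0, 6+13) = Beta(1, 19).
Since α = 1 ≤ 1 and β > 1, the Beta density is monotone decreasing on [0,1]; the mode is at 0.
Mean = 1/(1+19) = 0.050.
Difference = 0.050 − 0.000 = 0.050.

0.050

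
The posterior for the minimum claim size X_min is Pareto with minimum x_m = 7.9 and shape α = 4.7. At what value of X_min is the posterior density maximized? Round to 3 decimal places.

7.900

The Pareto density is strictly decreasing on [x_m, ∞), so the mode is x_m = 7.900.
Mean = α·x_m/(α−1) = 4.7·7.9/3.7 = 10.035.
This is the posterior mode — the MAP estimate.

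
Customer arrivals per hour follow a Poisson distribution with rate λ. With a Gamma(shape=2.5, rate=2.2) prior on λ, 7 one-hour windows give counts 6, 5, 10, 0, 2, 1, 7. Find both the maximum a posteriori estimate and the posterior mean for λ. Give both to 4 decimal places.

MAP: 3.5326. Posterior mean: 3.6413.

Σ counts = 31. Posterior: Gamma(shape = 2.5+31 = 33.5, rate = 2.2+7 = 9.2).
Mode = (α−1)/β = 32.5/9.2 = 3.5326.
Mean = α/β = 33.5/9.2 = 3.6413.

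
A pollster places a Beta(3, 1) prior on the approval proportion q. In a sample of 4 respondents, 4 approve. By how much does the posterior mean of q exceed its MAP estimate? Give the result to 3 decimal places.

-0.125

Posterior: Beta(3+4, 1+0) = Beta(7, 1).
Since β = 1 ≤ 1 and α > 1, the Beta density is monotone increasing on [0,1]; the mode is at 1.
Mean = 7/(7+1) = 0.875.
Difference = 0.875 − 1.000 = -0.125.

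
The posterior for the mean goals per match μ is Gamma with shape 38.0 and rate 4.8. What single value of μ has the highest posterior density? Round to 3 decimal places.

7.708

Mode = (α−1)/β = 37.0/4.8 = 7.708.
Mean = α/β = 38.0/4.8 = 7.917.
This is the posterior mode — the MAP estimate.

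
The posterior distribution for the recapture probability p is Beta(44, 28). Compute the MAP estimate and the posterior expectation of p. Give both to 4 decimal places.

Mode = (44−1)/(44+28−2) = 43/70 = 0.6143.
Mean = 44/(44+28) = 44/72 = 0.6111.

MAP estimate = 0.6143, posterior expectation = 0.6111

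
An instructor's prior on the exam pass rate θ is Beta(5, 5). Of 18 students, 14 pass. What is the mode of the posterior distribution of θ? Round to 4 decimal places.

Posterior: Beta(5+14, 5+4) = Beta(19, 9).
Mode = (19−1)/(19+9−2) = 18/26 = 0.6923.
Mean = 19/(19+9) = 19/28 = 0.6786.
This is the posterior mode — the MAP estimate.

0.6923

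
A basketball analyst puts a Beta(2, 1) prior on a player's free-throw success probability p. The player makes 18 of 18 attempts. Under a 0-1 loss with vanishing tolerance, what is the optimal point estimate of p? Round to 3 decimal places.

1.000

Posterior: Beta(2+18, 1+0) = Beta(20, 1).
Since β = 1 ≤ 1 and α > 1, the Beta density is monotone increasing on [0,1]; the mode is at 1.
Mean = 20/(20+1) = 0.952.
This is the posterior mode — the MAP estimate.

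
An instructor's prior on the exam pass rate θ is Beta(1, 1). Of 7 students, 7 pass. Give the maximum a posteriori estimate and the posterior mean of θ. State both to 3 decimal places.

MAP = 1.000; posterior mean = 0.889

Posterior: Beta(1+7, 1+0) = Beta(8, 1).
Since β = 1 ≤ 1 and α > 1, the Beta density is monotone increasing on [0,1]; the mode is at 1.
Mean = 8/(8+1) = 0.889.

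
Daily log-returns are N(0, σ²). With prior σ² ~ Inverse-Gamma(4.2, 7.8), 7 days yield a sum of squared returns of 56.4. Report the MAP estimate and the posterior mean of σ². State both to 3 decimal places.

Posterior: Inverse-Gamma(shape = 4.2+7/2 = 7.7, scale = 7.8+56.4/2 = 36.0).
Mode = β/(α+1) = 36.0/8.7 = 4.138.
Mean = β/(α−1) = 36.0/6.7 = 5.373.

MAP estimate = 4.138, posterior mean = 5.373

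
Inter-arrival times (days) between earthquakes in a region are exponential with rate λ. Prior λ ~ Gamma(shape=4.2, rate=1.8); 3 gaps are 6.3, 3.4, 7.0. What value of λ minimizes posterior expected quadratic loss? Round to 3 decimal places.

0.389

Σ times = 16.7. Posterior: Gamma(shape = 4.2+3 = 7.2, rate = 1.8+16.7 = 18.5).
Mode = (α−1)/β = 6.2/18.5 = 0.335.
Mean = α/β = 7.2/18.5 = 0.389.
Quadratic loss ⇒ the optimal estimator is the posterior mean.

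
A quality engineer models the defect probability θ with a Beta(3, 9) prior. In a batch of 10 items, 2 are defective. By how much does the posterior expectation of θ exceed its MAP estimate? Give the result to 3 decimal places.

Posterior: Beta(3+2, 9+8) = Beta(5, 17).
Mode = (5−1)/(5+17−2) = 4/20 = 0.200.
Mean = 5/(5+17) = 5/22 = 0.227.
Difference = 0.227 − 0.200 = 0.027.

0.027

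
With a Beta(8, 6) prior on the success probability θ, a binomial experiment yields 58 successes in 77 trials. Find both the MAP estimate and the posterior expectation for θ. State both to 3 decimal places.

Posterior: Beta(8+58, 6+19) = Beta(66, 25).
Mode = (66−1)/(66+25−2) = 65/89 = 0.730.
Mean = 66/(66+25) = 66/91 = 0.725.
Left-skewed posterior ⇒ mean < mode.

MAP = 0.730; posterior mean = 0.725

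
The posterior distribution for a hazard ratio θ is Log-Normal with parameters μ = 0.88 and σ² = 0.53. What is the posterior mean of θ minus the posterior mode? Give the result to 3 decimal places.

1.723

Mode = exp(μ − σ²) = exp(0.35) = 1.419.
Mean = exp(μ + σ²/2) = exp(1.145) = 3.142.
Difference = 3.142 − 1.419 = 1.723.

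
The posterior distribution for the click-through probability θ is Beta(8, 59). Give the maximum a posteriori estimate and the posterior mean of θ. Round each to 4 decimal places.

Mode = (8−1)/(8+59−2) = 7/65 = 0.1077.
Mean = 8/(8+59) = 8/67 = 0.1194.

θ_MAP = 0.1077, E[θ|data] = 0.1194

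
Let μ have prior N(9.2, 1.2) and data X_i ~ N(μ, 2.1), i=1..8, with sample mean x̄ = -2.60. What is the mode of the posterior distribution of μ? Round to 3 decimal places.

-0.482

Posterior for μ is Normal. Precision-weighted mean: (1/1.2·9.2 + 8/2.1·-2.60) / (1/1.2 + 8/2.1) = -0.482.
A Normal posterior is symmetric, so mode = mean.
This is the posterior mode — the MAP estimate.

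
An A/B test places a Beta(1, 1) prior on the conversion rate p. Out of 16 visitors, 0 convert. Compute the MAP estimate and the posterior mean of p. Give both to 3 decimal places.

Posterior: Beta(1+0, 1+16) = Beta(1, 17).
Since α = 1 ≤ 1 and β > 1, the Beta density is monotone decreasing on [0,1]; the mode is at 0.
Mean = 1/(1+17) = 0.056.

MAP estimate = 0.000, posterior mean = 0.056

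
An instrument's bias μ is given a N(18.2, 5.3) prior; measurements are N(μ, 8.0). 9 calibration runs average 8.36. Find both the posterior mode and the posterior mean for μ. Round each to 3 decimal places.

posterior mode = 9.773, posterior mean = 9.773

Posterior for μ is Normal. Precision-weighted mean: (1/5.3·18.2 + 9/8.0·8.36) / (1/5.3 + 9/8.0) = 9.773.
A Normal posterior is symmetric, so mode = mean.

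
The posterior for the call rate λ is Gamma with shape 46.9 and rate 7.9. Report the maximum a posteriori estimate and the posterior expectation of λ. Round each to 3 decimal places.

Mode = (α−1)/β = 45.9/7.9 = 5.810.
Mean = α/β = 46.9/7.9 = 5.937.
The posterior is right-skewed, so the mean exceeds the mode.

MAP: 5.810. Posterior mean: 5.937.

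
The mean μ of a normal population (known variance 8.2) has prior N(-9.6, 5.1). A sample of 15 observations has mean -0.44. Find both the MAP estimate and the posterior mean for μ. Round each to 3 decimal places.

MAP = -1.327; posterior mean = -1.327

Posterior for μ is Normal. Precision-weighted mean: (1/5.1·-9.6 + 15/8.2·-0.44) / (1/5.1 + 15/8.2) = -1.327.
A Normal posterior is symmetric, so mode = mean.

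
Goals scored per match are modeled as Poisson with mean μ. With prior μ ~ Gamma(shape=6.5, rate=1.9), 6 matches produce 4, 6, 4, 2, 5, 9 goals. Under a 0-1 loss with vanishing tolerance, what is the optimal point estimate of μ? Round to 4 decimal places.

Σ counts = 30. Posterior: Gamma(shape = 6.5+30 = 36.5, rate = 1.9+6 = 7.9).
Mode = (α−1)/β = 35.5/7.9 = 4.4937.
Mean = α/β = 36.5/7.9 = 4.6203.
This is the posterior mode — the MAP estimate.

4.4937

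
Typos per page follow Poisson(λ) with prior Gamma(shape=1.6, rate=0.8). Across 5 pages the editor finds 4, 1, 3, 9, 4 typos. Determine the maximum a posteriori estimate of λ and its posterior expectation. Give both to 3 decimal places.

λ_MAP = 3.724, E[λ|data] = 3.897

Σ counts = 21. Posterior: Gamma(shape = 1.6+21 = 22.6, rate = 0.8+5 = 5.8).
Mode = (α−1)/β = 21.6/5.8 = 3.724.
Mean = α/β = 22.6/5.8 = 3.897.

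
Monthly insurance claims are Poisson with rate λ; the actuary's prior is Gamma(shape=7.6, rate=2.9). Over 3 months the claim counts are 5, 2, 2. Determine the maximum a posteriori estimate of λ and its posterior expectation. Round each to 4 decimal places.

MAP: 2.6441. Posterior mean: 2.8136.

Σ counts = 9. Posterior: Gamma(shape = 7.6+9 = 16.6, rate = 2.9+3 = 5.9).
Mode = (α−1)/β = 15.6/5.9 = 2.6441.
Mean = α/β = 16.6/5.9 = 2.8136.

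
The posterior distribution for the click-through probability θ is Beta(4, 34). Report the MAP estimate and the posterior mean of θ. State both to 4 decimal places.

MAP = 0.0833; posterior mean = 0.1053

Mode = (4−1)/(4+34−2) = 3/36 = 0.0833.
Mean = 4/(4+34) = 4/38 = 0.1053.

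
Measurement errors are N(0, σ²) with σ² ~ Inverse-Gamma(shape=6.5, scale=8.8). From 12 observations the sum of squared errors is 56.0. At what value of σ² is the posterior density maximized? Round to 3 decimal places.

2.726

Posterior: Inverse-Gamma(shape = 6.5+12/2 = 12.5, scale = 8.8+56.0/2 = 36.8).
Mode = β/(α+1) = 36.8/13.5 = 2.726.
Mean = β/(α−1) = 36.8/11.5 = 3.200.
This is the posterior mode — the MAP estimate.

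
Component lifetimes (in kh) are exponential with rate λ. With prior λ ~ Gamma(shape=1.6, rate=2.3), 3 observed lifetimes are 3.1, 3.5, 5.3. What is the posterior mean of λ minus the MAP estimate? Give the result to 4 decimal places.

0.0704

Σ times = 11.9. Posterior: Gamma(shape = 1.6+3 = 4.6, rate = 2.3+11.9 = 14.2).
Mode = (α−1)/β = 3.6/14.2 = 0.2535.
Mean = α/β = 4.6/14.2 = 0.3239.
Difference = 0.3239 − 0.2535 = 0.0704.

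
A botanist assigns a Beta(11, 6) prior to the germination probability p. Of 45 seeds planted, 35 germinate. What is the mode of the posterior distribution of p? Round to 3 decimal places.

Posterior: Beta(11+35, 6+10) = Beta(46, 16).
Mode = (46−1)/(46+16−2) = 45/60 = 0.750.
Mean = 46/(46+16) = 46/62 = 0.742.
This is the posterior mode — the MAP estimate.

0.750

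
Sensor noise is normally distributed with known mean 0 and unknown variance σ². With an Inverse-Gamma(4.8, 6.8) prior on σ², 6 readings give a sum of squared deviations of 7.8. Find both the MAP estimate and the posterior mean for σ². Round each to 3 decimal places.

Posterior: Inverse-Gamma(shape = 4.8+6/2 = 7.8, scale = 6.8+7.8/2 = 10.7).
Mode = β/(α+1) = 10.7/8.8 = 1.216.
Mean = β/(α−1) = 10.7/6.8 = 1.574.

σ²_MAP = 1.216, E[σ²|data] = 1.574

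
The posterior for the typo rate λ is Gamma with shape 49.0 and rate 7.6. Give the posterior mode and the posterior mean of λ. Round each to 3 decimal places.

MAP = 6.316, posterior mean = 6.447

Mode = (α−1)/β = 48.0/7.6 = 6.316.
Mean = α/β = 49.0/7.6 = 6.447.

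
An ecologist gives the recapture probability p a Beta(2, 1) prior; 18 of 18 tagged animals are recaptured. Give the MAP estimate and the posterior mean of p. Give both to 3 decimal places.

Posterior: Beta(2+18, 1+0) = Beta(20, 1).
Since β = 1 ≤ 1 and α > 1, the Beta density is monotone increasing on [0,1]; the mode is at 1.
Mean = 20/(20+1) = 0.952.

p_MAP = 1.000, E[p|data] = 0.952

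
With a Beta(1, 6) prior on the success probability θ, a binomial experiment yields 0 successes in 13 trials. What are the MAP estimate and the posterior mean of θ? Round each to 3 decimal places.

MAP = 0.000, posterior mean = 0.050

Posterior: Beta(1+0, 6+13) = Beta(1, 19).
Since α = 1 ≤ 1 and β > 1, the Beta density is monotone decreasing on [0,1]; the mode is at 0.
Mean = 1/(1+19) = 0.050.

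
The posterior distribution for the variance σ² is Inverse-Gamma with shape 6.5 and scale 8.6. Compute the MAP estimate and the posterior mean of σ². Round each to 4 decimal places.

Mode = β/(α+1) = 8.6/7.5 = 1.1467.
Mean = β/(α−1) = 8.6/5.5 = 1.5636.
Mean > mode: the posterior has a right tail.

MAP = 1.1467, posterior mean = 1.5636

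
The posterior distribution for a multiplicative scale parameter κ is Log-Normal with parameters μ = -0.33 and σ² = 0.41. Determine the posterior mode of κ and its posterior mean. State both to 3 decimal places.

Mode = exp(μ − σ²) = exp(-0.74) = 0.477.
Mean = exp(μ + σ²/2) = exp(-0.125) = 0.882.
Right-skewed posterior ⇒ mode < mean.

MAP = 0.477, posterior mean = 0.882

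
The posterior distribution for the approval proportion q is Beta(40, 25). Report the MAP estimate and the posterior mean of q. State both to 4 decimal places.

Mode = (40−1)/(40+25−2) = 39/63 = 0.6190.
Mean = 40/(40+25) = 40/65 = 0.6154.

MAP: 0.6190. Posterior mean: 0.6154.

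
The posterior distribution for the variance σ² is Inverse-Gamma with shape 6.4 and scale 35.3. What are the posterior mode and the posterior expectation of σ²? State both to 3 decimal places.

Mode = β/(α+1) = 35.3/7.4 = 4.770.
Mean = β/(α−1) = 35.3/5.4 = 6.537.
Right-skewed posterior ⇒ mode < mean.

σ²_MAP = 4.770, E[σ²|data] = 6.537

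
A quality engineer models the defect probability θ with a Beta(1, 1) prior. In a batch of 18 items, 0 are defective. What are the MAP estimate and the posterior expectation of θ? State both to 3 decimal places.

Posterior: Beta(1+0, 1+18) = Beta(1, 19).
Since α = 1 ≤ 1 and β > 1, the Beta density is monotone decreasing on [0,1]; the mode is at 0.
Mean = 1/(1+19) = 0.050.

MAP = 0.000, posterior mean = 0.050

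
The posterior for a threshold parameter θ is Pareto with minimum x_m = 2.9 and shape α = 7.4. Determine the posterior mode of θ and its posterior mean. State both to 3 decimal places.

θ_MAP = 2.900, E[θ|data] = 3.353

The Pareto density is strictly decreasing on [x_m, ∞), so the mode is x_m = 2.900.
Mean = α·x_m/(α−1) = 7.4·2.9/6.4 = 3.353.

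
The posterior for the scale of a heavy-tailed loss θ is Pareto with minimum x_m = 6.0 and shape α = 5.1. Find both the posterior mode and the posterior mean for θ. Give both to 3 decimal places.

The Pareto density is strictly decreasing on [x_m, ∞), so the mode is x_m = 6.000.
Mean = α·x_m/(α−1) = 5.1·6.0/4.1 = 7.463.
Right-skewed posterior ⇒ mode < mean.

posterior mode = 6.000, posterior mean = 7.463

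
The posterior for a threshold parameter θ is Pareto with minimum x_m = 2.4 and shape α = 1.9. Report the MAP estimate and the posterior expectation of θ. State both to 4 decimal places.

MAP = 2.4000, posterior mean = 5.0667

The Pareto density is strictly decreasing on [x_m, ∞), so the mode is x_m = 2.4000.
Mean = α·x_m/(α−1) = 1.9·2.4/0.9 = 5.0667.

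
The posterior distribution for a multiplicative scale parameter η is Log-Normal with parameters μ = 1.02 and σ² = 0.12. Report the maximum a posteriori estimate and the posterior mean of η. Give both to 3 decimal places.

η_MAP = 2.460, E[η|data] = 2.945

Mode = exp(μ − σ²) = exp(0.90) = 2.460.
Mean = exp(μ + σ²/2) = exp(1.080) = 2.945.
The mean is pulled above the mode by the posterior's right skew.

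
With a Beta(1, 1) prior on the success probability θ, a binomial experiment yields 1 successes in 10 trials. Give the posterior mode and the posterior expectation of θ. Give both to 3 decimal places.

MAP = 0.100; posterior mean = 0.167

Posterior: Beta(1+1, 1+9) = Beta(2, 10).
Mode = (2−1)/(2+10−2) = 1/10 = 0.100.
With a flat prior the MAP equals the MLE, 1/10.
Mean = 2/(2+10) = 2/12 = 0.167.
The posterior is right-skewed, so the mean exceeds the mode.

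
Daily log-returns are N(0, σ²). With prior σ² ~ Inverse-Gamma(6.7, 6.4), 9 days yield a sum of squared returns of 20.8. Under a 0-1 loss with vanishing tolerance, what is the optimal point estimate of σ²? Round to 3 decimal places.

Posterior: Inverse-Gamma(shape = 6.7+9/2 = 11.2, scale = 6.4+20.8/2 = 16.8).
Mode = β/(α+1) = 16.8/12.2 = 1.377.
Mean = β/(α−1) = 16.8/10.2 = 1.647.
This is the posterior mode — the MAP estimate.

1.377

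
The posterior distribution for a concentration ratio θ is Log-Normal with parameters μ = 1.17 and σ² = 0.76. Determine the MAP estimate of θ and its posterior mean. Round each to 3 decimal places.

Mode = exp(μ − σ²) = exp(0.41) = 1.507.
Mean = exp(μ + σ²/2) = exp(1.550) = 4.711.
Right-skewed posterior ⇒ mode < mean.

MAP = 1.507; posterior mean = 4.711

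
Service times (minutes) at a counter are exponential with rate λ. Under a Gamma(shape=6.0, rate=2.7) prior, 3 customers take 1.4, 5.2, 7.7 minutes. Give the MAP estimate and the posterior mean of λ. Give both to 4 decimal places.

MAP = 0.4706, posterior mean = 0.5294

Σ times = 14.3. Posterior: Gamma(shape = 6.0+3 = 9.0, rate = 2.7+14.3 = 17.0).
Mode = (α−1)/β = 8.0/17.0 = 0.4706.
Mean = α/β = 9.0/17.0 = 0.5294.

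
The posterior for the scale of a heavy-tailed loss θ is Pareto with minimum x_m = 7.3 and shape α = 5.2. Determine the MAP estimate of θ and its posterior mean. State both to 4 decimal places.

MAP: 7.3000. Posterior mean: 9.0381.

The Pareto density is strictly decreasing on [x_m, ∞), so the mode is x_m = 7.3000.
Mean = α·x_m/(α−1) = 5.2·7.3/4.2 = 9.0381.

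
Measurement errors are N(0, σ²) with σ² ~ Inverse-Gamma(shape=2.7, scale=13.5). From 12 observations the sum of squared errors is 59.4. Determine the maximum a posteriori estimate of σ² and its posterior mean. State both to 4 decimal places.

Posterior: Inverse-Gamma(shape = 2.7+12/2 = 8.7, scale = 13.5+59.4/2 = 43.2).
Mode = β/(α+1) = 43.2/9.7 = 4.4536.
Mean = β/(α−1) = 43.2/7.7 = 5.6104.
The mean is pulled above the mode by the posterior's right skew.

MAP = 4.4536; posterior mean = 5.6104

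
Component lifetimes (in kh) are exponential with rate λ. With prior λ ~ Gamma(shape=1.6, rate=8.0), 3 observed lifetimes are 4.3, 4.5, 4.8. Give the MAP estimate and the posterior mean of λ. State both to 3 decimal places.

MAP = 0.167, posterior mean = 0.213

Σ times = 13.6. Posterior: Gamma(shape = 1.6+3 = 4.6, rate = 8.0+13.6 = 21.6).
Mode = (α−1)/β = 3.6/21.6 = 0.167.
Mean = α/β = 4.6/21.6 = 0.213.
The mean is pulled above the mode by the posterior's right skew.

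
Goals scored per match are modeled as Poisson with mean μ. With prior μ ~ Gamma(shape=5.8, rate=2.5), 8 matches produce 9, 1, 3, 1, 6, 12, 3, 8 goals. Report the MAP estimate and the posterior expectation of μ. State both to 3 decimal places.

MAP = 4.552; posterior mean = 4.648

Σ counts = 43. Posterior: Gamma(shape = 5.8+43 = 48.8, rate = 2.5+8 = 10.5).
Mode = (α−1)/β = 47.8/10.5 = 4.552.
Mean = α/β = 48.8/10.5 = 4.648.
Mean > mode: the posterior has a right tail.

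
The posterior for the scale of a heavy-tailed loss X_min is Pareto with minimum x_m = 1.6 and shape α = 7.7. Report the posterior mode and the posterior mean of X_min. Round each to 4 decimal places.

X_min_MAP = 1.6000, E[X_min|data] = 1.8388

The Pareto density is strictly decreasing on [x_m, ∞), so the mode is x_m = 1.6000.
Mean = α·x_m/(α−1) = 7.7·1.6/6.7 = 1.8388.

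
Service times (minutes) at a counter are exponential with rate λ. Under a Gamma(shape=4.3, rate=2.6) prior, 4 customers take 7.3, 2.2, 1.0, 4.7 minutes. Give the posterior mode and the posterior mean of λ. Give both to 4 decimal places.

λ_MAP = 0.4101, E[λ|data] = 0.4663

Σ times = 15.2. Posterior: Gamma(shape = 4.3+4 = 8.3, rate = 2.6+15.2 = 17.8).
Mode = (α−1)/β = 7.3/17.8 = 0.4101.
Mean = α/β = 8.3/17.8 = 0.4663.
The posterior is right-skewed, so the mean exceeds the mode.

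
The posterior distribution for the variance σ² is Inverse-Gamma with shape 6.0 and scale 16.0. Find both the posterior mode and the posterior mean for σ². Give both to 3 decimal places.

Mode = β/(α+1) = 16.0/7.0 = 2.286.
Mean = β/(α−1) = 16.0/5.0 = 3.200.

σ²_MAP = 2.286, E[σ²|data] = 3.200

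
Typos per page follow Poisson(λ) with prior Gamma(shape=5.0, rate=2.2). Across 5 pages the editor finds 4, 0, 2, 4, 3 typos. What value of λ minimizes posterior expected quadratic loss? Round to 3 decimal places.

2.500

Σ counts = 13. Posterior: Gamma(shape = 5.0+13 = 18.0, rate = 2.2+5 = 7.2).
Mode = (α−1)/β = 17.0/7.2 = 2.361.
Mean = α/β = 18.0/7.2 = 2.500.
Quadratic loss ⇒ the optimal estimator is the posterior mean.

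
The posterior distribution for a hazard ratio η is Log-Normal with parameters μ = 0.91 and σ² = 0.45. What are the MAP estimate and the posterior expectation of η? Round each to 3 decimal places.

Mode = exp(μ − σ²) = exp(0.46) = 1.584.
Mean = exp(μ + σ²/2) = exp(1.135) = 3.111.
Mean > mode: the posterior has a right tail.

MAP estimate = 1.584, posterior expectation = 3.111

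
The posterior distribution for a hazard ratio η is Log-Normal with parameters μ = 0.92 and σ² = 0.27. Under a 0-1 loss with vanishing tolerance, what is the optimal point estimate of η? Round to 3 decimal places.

Mode = exp(μ − σ²) = exp(0.65) = 1.916.
Mean = exp(μ + σ²/2) = exp(1.055) = 2.872.
This is the posterior mode — the MAP estimate.

1.916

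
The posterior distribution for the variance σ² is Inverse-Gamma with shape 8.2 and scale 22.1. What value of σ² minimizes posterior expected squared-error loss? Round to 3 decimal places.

Mode = β/(α+1) = 22.1/9.2 = 2.402.
Mean = β/(α−1) = 22.1/7.2 = 3.069.
Squared-error loss ⇒ the optimal estimator is the posterior mean.

3.069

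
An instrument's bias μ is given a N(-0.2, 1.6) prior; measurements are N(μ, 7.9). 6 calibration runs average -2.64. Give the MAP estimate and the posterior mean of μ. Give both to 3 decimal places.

MAP = -1.539, posterior mean = -1.539

Posterior for μ is Normal. Precision-weighted mean: (1/1.6·-0.2 + 6/7.9·-2.64) / (1/1.6 + 6/7.9) = -1.539.
A Normal posterior is symmetric, so mode = mean.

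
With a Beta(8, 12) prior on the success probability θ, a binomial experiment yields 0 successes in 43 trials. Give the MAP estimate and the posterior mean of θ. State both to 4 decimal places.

MAP estimate = 0.1148, posterior mean = 0.1270

Posterior: Beta(8+0, 12+43) = Beta(8, 55).
Mode = (8−1)/(8+55−2) = 7/61 = 0.1148.
Mean = 8/(8+55) = 8/63 = 0.1270.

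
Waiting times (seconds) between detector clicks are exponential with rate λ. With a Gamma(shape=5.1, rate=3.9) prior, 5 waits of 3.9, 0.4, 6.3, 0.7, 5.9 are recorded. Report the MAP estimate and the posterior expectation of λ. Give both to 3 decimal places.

MAP: 0.431. Posterior mean: 0.479.

Σ times = 17.2. Posterior: Gamma(shape = 5.1+5 = 10.1, rate = 3.9+17.2 = 21.1).
Mode = (α−1)/β = 9.1/21.1 = 0.431.
Mean = α/β = 10.1/21.1 = 0.479.
The posterior is right-skewed, so the mean exceeds the mode.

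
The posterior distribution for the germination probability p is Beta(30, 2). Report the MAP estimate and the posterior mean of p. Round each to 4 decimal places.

Mode = (30−1)/(30+2−2) = 29/30 = 0.9667.
Mean = 30/(30+2) = 30/32 = 0.9375.

MAP = 0.9667; posterior mean = 0.9375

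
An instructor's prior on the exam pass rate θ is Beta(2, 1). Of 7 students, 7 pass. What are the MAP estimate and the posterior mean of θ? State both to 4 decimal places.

MAP estimate = 1.0000, posterior mean = 0.9000

Posterior: Beta(2+7, 1+0) = Beta(9, 1).
Since β = 1 ≤ 1 and α > 1, the Beta density is monotone increasing on [0,1]; the mode is at 1.
Mean = 9/(9+1) = 0.9000.
The posterior is left-skewed, so the mode exceeds the mean.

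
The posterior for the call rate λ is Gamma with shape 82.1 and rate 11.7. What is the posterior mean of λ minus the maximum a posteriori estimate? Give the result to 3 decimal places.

0.085

Mode = (α−1)/β = 81.1/11.7 = 6.932.
Mean = α/β = 82.1/11.7 = 7.017.
Difference = 7.017 − 6.932 = 0.085.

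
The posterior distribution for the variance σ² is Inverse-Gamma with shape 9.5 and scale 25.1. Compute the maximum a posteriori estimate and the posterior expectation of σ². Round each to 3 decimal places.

maximum a posteriori estimate = 2.390, posterior expectation = 2.953

Mode = β/(α+1) = 25.1/10.5 = 2.390.
Mean = β/(α−1) = 25.1/8.5 = 2.953.
The posterior is right-skewed, so the mean exceeds the mode.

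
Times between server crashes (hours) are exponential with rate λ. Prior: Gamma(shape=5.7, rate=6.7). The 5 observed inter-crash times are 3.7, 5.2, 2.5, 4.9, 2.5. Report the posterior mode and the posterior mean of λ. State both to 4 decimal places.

Σ times = 18.8. Posterior: Gamma(shape = 5.7+5 = 10.7, rate = 6.7+18.8 = 25.5).
Mode = (α−1)/β = 9.7/25.5 = 0.3804.
Mean = α/β = 10.7/25.5 = 0.4196.
Mean > mode: the posterior has a right tail.

MAP = 0.3804; posterior mean = 0.4196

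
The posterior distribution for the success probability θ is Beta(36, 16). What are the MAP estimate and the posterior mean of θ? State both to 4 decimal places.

Mode = (36−1)/(36+16−2) = 35/50 = 0.7000.
Mean = 36/(36+16) = 36/52 = 0.6923.
Left-skewed posterior ⇒ mean < mode.

MAP = 0.7000; posterior mean = 0.6923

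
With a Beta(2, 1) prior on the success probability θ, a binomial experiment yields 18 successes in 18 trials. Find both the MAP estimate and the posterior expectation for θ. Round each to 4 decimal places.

MAP = 1.0000; posterior mean = 0.9524

Posterior: Beta(2+18, 1+0) = Beta(20, 1).
Since β = 1 ≤ 1 and α > 1, the Beta density is monotone increasing on [0,1]; the mode is at 1.
Mean = 20/(20+1) = 0.9524.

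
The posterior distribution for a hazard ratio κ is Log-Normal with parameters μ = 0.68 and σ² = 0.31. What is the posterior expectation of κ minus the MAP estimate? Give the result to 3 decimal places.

0.857

Mode = exp(μ − σ²) = exp(0.37) = 1.448.
Mean = exp(μ + σ²/2) = exp(0.835) = 2.305.
Difference = 2.305 − 1.448 = 0.857.
The mean is pulled above the mode by the posterior's right skew.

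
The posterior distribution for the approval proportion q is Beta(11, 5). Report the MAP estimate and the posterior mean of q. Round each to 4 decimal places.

Mode = (11−1)/(11+5−2) = 10/14 = 0.7143.
Mean = 11/(11+5) = 11/16 = 0.6875.
The posterior is left-skewed, so the mode exceeds the mean.

MAP estimate = 0.7143, posterior mean = 0.6875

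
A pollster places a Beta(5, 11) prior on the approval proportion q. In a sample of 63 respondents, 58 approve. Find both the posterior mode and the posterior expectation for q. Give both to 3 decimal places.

Posterior: Beta(5+58, 11+5) = Beta(63, 16).
Mode = (63−1)/(63+16−2) = 62/77 = 0.805.
Mean = 63/(63+16) = 63/79 = 0.797.

posterior mode = 0.805, posterior expectation = 0.797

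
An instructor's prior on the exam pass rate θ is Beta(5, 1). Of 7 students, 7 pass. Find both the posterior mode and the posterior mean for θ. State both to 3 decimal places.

MAP = 1.000, posterior mean = 0.923

Posterior: Beta(5+7, 1+0) = Beta(12, 1).
Since β = 1 ≤ 1 and α > 1, the Beta density is monotone increasing on [0,1]; the mode is at 1.
Mean = 12/(12+1) = 0.923.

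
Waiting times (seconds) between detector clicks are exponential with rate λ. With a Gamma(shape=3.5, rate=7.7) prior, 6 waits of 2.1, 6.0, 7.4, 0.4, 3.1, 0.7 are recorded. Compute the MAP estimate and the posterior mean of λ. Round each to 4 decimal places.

Σ times = 19.7. Posterior: Gamma(shape = 3.5+6 = 9.5, rate = 7.7+19.7 = 27.4).
Mode = (α−1)/β = 8.5/27.4 = 0.3102.
Mean = α/β = 9.5/27.4 = 0.3467.

MAP = 0.3102; posterior mean = 0.3467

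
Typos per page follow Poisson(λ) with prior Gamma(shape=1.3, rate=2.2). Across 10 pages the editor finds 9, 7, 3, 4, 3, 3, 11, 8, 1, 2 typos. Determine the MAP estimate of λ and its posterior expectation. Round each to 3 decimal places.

Σ counts = 51. Posterior: Gamma(shape = 1.3+51 = 52.3, rate = 2.2+10 = 12.2).
Mode = (α−1)/β = 51.3/12.2 = 4.205.
Mean = α/β = 52.3/12.2 = 4.287.

MAP: 4.205. Posterior mean: 4.287.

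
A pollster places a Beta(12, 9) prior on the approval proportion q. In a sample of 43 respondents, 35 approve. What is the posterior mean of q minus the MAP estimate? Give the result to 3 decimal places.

-0.008

Posterior: Beta(12+35, 9+8) = Beta(47, 17).
Mode = (47−1)/(47+17−2) = 46/62 = 0.742.
Mean = 47/(47+17) = 47/64 = 0.734.
Difference = 0.734 − 0.742 = -0.008.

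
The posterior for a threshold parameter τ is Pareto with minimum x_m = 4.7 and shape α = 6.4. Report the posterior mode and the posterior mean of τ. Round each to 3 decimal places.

The Pareto density is strictly decreasing on [x_m, ∞), so the mode is x_m = 4.700.
Mean = α·x_m/(α−1) = 6.4·4.7/5.4 = 5.570.

MAP = 4.700; posterior mean = 5.570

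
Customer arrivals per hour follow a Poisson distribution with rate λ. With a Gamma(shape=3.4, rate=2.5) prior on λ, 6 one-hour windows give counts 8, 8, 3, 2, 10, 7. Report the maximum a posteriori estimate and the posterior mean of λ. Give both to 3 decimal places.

Σ counts = 38. Posterior: Gamma(shape = 3.4+38 = 41.4, rate = 2.5+6 = 8.5).
Mode = (α−1)/β = 40.4/8.5 = 4.753.
Mean = α/β = 41.4/8.5 = 4.871.
The mean is pulled above the mode by the posterior's right skew.

λ_MAP = 4.753, E[λ|data] = 4.871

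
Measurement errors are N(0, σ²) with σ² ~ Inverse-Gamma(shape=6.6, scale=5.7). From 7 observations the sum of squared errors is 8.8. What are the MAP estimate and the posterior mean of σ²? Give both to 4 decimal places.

σ²_MAP = 0.9099, E[σ²|data] = 1.1099

Posterior: Inverse-Gamma(shape = 6.6+7/2 = 10.1, scale = 5.7+8.8/2 = 10.1).
Mode = β/(α+1) = 10.1/11.1 = 0.9099.
Mean = β/(α−1) = 10.1/9.1 = 1.1099.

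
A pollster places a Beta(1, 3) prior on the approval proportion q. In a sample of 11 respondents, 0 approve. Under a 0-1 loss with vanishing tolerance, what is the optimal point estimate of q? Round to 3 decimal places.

0.000

Posterior: Beta(1+0, 3+11) = Beta(1, 14).
Since α = 1 ≤ 1 and β > 1, the Beta density is monotone decreasing on [0,1]; the mode is at 0.
Mean = 1/(1+14) = 0.067.
This is the posterior mode — the MAP estimate.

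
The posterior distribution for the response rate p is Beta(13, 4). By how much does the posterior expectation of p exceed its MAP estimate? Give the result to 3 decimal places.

-0.035

Mode = (13−1)/(13+4−2) = 12/15 = 0.800.
Mean = 13/(13+4) = 13/17 = 0.765.
Difference = 0.765 − 0.800 = -0.035.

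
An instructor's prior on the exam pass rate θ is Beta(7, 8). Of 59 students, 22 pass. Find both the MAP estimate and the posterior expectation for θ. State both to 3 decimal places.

MAP = 0.389; posterior mean = 0.392

Posterior: Beta(7+22, 8+37) = Beta(29, 45).
Mode = (29−1)/(29+45−2) = 28/72 = 0.389.
Mean = 29/(29+45) = 29/74 = 0.392.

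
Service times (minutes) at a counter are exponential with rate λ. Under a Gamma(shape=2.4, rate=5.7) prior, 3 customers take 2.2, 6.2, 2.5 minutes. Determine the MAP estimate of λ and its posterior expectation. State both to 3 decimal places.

MAP = 0.265, posterior mean = 0.325

Σ times = 10.9. Posterior: Gamma(shape = 2.4+3 = 5.4, rate = 5.7+10.9 = 16.6).
Mode = (α−1)/β = 4.4/16.6 = 0.265.
Mean = α/β = 5.4/16.6 = 0.325.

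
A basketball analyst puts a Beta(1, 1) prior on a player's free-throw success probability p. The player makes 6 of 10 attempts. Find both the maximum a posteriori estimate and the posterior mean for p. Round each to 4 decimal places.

MAP = 0.6000; posterior mean = 0.5833

Posterior: Beta(1+6, 1+4) = Beta(7, 5).
Mode = (7−1)/(7+5−2) = 6/10 = 0.6000.
Mean = 7/(7+5) = 7/12 = 0.5833.
Mode > mean: the posterior has a left tail.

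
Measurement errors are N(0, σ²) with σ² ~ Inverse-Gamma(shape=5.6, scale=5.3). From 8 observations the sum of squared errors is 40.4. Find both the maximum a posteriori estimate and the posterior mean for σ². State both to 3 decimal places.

σ²_MAP = 2.406, E[σ²|data] = 2.965

Posterior: Inverse-Gamma(shape = 5.6+8/2 = 9.6, scale = 5.3+40.4/2 = 25.5).
Mode = β/(α+1) = 25.5/10.6 = 2.406.
Mean = β/(α−1) = 25.5/8.6 = 2.965.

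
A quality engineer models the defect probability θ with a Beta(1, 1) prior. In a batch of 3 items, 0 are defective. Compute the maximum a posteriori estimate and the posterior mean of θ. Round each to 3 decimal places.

Posterior: Beta(1+0, 1+3) = Beta(1, 4).
Since α = 1 ≤ 1 and β > 1, the Beta density is monotone decreasing on [0,1]; the mode is at 0.
Mean = 1/(1+4) = 0.200.
The posterior is right-skewed, so the mean exceeds the mode.

MAP: 0.000. Posterior mean: 0.200.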